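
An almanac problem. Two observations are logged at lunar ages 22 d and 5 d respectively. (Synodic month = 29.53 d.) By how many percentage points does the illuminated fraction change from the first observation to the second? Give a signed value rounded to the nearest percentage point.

θ₁ = 360° × 22/29.53 = 268.2°, f₁ = (1 − cos θ₁)/2 = 0.516.
θ₂ = 360° × 5/29.53 = 61.0°, f₂ = (1 − cos θ₂)/2 = 0.257.
Change = f₂ − f₁ = -0.258 → -26 percentage points.

-26 percentage points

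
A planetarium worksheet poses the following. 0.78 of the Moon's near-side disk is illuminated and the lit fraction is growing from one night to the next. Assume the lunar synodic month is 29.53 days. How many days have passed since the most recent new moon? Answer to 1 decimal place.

10.2 days

cos θ = 1 − 2f = -0.560, giving a principal value of 124.1°.
The Moon is waxing (0°–180°), so θ = 124.1° directly.
That fraction of the synodic month is 124.1/360 × 29.53 d ≈ 10.18 d.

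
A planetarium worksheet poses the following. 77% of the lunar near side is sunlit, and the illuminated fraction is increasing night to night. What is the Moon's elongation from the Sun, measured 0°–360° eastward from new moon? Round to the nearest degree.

123°

Invert f = (1 − cos θ)/2 to get cos θ = 1 − 2(0.77) = -0.540, hence θ₀ = arccos -0.540 = 122.7°.
Waxing ⇒ before full, so θ = 122.7°.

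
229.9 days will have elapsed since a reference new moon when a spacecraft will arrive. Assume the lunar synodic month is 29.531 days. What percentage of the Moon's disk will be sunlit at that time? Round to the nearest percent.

229.9 d spans 7 complete synodic months (7 × 29.531 = 206.72 d) plus 23.18 d.
The Moon has covered 23.18/29.531 of its cycle, so θ ≈ 360° × 23.18/29.531 = 282.6°.
With cos θ = 0.218, the lit fraction is (1 − 0.218)/2 ≈ 0.391, so 39%.

39%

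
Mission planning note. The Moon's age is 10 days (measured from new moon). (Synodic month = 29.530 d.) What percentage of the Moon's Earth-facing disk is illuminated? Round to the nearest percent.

76%

The Moon has covered 10/29.530 of its cycle, so θ ≈ 360° × 10/29.530 = 121.9°.
Illuminated fraction = (1 − cos 121.9°)/2 = (1 − (-0.529))/2 ≈ 0.764, so 76%.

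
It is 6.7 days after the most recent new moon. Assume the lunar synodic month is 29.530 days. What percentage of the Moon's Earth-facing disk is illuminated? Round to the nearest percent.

43%

Elongation θ = 360° × 6.7/29.530 ≈ 81.7°.
Illuminated fraction = (1 − cos 81.7°)/2 = (1 − 0.145)/2 ≈ 0.428, so 43%.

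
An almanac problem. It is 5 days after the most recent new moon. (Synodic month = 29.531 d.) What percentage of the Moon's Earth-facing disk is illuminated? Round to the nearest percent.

26%

The Moon has covered 5/29.531 of its cycle, so θ ≈ 360° × 5/29.531 = 61.0°.
cos 61.0° = 0.486, so f = (1 − 0.486)/2 = 0.257, so 26%.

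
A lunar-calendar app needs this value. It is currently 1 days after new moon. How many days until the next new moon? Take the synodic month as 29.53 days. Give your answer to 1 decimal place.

The next new moon completes the synodic month: 29.53 − 1 = 28.530 days.

28.5 days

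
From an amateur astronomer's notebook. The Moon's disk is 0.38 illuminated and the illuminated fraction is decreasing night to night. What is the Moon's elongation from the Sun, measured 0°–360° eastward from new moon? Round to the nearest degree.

284°

From f = (1 − cos θ)/2: cos θ = 1 − 2×0.38 = 0.240; arccos → 76.1°.
Since the Moon is past full (waning), take the reflex angle: θ = 360° − 76.1° = 283.9°.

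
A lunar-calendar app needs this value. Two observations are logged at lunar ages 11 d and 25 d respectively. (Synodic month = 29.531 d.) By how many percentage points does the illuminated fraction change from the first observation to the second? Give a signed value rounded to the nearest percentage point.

-63 pp

θ₁ = 360° × 11/29.531 = 134.1°, f₁ = (1 − cos θ₁)/2 = 0.848.
θ₂ = 360° × 25/29.531 = 304.8°, f₂ = (1 − cos θ₂)/2 = 0.215.
Change = f₂ − f₁ = -0.633 → -63 percentage points.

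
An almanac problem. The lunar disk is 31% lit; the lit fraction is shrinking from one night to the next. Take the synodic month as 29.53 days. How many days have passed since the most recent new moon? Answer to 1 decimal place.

24.0 days

Invert f = (1 − cos θ)/2 to get cos θ = 1 − 2(0.31) = 0.380, hence θ₀ = arccos 0.380 = 67.7°.
Since the Moon is past full (waning), take the reflex angle: θ = 360° − 67.7° = 292.3°.
At 360°/29.53 d per day, 292.3° corresponds to 23.98 days.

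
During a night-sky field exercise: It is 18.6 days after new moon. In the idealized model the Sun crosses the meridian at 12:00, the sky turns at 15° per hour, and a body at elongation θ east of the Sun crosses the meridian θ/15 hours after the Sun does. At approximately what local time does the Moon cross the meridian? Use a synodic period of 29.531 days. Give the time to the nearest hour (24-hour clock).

Elongation θ = 360° × 18.6/29.531 ≈ 226.7°.
Delay after the Sun = 226.7° / (15°/h) ≈ 15.12 h.
12:00 + 15.12 h ≈ 03:07 → 03:00 to the nearest hour.

03:00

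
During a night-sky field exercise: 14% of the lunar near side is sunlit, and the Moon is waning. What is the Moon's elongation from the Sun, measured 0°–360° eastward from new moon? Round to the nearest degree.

cos θ = 1 − 2f = 0.720, giving a principal value of 43.9°.
Since the Moon is past full (waning), take the reflex angle: θ = 360° − 43.9° = 316.1°.

316°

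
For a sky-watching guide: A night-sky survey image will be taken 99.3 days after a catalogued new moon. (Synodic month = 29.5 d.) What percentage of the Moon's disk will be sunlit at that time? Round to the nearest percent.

99.3 d spans 3 complete synodic months (3 × 29.5 = 88.50 d) plus 10.80 d.
Elongation θ = 360° × 10.80/29.5 ≈ 131.8°.
With cos θ = (-0.666), the lit fraction is (1 − (-0.666))/2 ≈ 0.833, so 83%.

83%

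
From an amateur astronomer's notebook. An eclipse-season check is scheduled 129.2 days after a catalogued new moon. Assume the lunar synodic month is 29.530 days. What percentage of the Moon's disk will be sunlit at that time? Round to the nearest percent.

85%

129.2 d spans 4 complete synodic months (4 × 29.530 = 118.12 d) plus 11.08 d.
Elongation θ = 360° × 11.08/29.530 ≈ 135.1°.
Illuminated fraction = (1 − cos 135.1°)/2 = (1 − (-0.708))/2 ≈ 0.854, so 85%.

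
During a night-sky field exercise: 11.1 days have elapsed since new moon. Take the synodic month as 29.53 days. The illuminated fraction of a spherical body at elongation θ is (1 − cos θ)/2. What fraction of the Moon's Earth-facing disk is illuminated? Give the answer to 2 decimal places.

0.86

Elongation θ = 360° × 11.1/29.53 ≈ 135.3°.
cos 135.3° = (-0.711), so f = (1 − (-0.711))/2 = 0.856.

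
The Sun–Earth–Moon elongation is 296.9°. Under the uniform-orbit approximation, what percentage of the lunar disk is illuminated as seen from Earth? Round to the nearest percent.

27%

cos 296.9° = 0.452, so f = (1 − 0.452)/2 = 0.274, i.e. 27%.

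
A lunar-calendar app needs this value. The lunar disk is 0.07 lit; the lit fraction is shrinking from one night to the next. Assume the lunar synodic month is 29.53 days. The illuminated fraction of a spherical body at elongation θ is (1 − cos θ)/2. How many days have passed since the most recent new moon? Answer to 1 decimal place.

Invert f = (1 − cos θ)/2 to get cos θ = 1 − 2(0.07) = 0.860, hence θ₀ = arccos 0.860 = 30.7°.
Waning ⇒ past full, so θ = 360° − 30.7° = 329.3°.
At 360°/29.53 d per day, 329.3° corresponds to 27.01 days.

27.0 days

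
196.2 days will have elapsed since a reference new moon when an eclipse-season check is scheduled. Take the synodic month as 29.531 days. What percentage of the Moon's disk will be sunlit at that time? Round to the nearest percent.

81%

196.2/29.531 = 6.644 lunations, so 6 complete cycles and 19.01 d into the next.
The Moon has covered 19.01/29.531 of its cycle, so θ ≈ 360° × 19.01/29.531 = 231.8°.
cos 231.8° = (-0.619), so f = (1 − (-0.619))/2 = 0.809, so 81%.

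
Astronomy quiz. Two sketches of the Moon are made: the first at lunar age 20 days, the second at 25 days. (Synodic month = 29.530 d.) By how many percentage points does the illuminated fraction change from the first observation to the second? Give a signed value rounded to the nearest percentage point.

First observation: θ = 360°·20/29.530 = 243.8°, so f = 0.721.
Second observation: θ = 304.8°, f = 0.215.
Δf = 0.215 − 0.721 = -0.506, i.e. -51 pp.

-51 percentage points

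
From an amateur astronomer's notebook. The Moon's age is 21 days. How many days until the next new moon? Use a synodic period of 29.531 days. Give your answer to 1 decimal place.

8.5 days

The next new moon completes the synodic month: 29.531 − 21 = 8.531 days.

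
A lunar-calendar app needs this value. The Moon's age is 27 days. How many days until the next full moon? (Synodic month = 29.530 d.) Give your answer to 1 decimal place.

17.3 days

Full moon occurs at elongation 180°, i.e. at age 29.530 × 180/360 = 14.765 d.
Already past this cycle's full moon; the next is at 14.765 + 29.530 = 44.295 d, so 44.295 − 27 = 17.295 days.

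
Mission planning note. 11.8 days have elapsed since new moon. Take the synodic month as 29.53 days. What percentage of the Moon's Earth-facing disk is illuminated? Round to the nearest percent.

The Moon has covered 11.8/29.53 of its cycle, so θ ≈ 360° × 11.8/29.53 = 143.9°.
cos 143.9° = (-0.808), so f = (1 − (-0.808))/2 = 0.904, so 90%.

90%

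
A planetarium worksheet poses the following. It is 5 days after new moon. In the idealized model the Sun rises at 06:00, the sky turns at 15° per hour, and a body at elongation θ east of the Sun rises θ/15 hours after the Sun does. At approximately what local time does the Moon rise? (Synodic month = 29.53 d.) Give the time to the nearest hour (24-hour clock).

10:00

Phase angle: θ = 360°·(5 d)/(29.53 d) = 61.0°.
Delay after the Sun = 61.0° / (15°/h) ≈ 4.06 h.
06:00 + 4.06 h ≈ 10:04 → 10:00 to the nearest hour.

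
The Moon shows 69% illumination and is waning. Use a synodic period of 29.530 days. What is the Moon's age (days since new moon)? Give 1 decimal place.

Invert f = (1 − cos θ)/2 to get cos θ = 1 − 2(0.69) = -0.380, hence θ₀ = arccos -0.380 = 112.3°.
Waning ⇒ past full, so θ = 360° − 112.3° = 247.7°.
Age = 29.530 × 247.7°/360° ≈ 20.32 days.

20.3 days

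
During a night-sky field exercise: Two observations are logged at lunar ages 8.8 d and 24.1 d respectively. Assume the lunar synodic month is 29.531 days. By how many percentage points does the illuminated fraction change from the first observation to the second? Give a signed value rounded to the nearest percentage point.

First observation: θ = 360°·8.8/29.531 = 107.3°, so f = 0.648.
Second observation: θ = 293.8°, f = 0.298.
Δf = 0.298 − 0.648 = -0.350, i.e. -35 pp.

-35 pp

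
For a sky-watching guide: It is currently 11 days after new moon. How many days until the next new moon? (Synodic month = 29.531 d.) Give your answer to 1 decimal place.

18.5 days

The next new moon completes the synodic month: 29.531 − 11 = 18.531 days.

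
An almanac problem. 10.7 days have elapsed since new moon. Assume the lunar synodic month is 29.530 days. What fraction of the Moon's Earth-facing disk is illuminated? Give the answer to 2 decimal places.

The Moon has covered 10.7/29.530 of its cycle, so θ ≈ 360° × 10.7/29.530 = 130.4°.
With cos θ = (-0.649), the lit fraction is (1 − (-0.649))/2 ≈ 0.824.

0.82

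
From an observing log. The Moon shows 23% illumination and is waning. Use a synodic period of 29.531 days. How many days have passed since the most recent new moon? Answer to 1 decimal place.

Invert f = (1 − cos θ)/2 to get cos θ = 1 − 2(0.23) = 0.540, hence θ₀ = arccos 0.540 = 57.3°.
Since the Moon is past full (waning), take the reflex angle: θ = 360° − 57.3° = 302.7°.
At 360°/29.531 d per day, 302.7° corresponds to 24.83 days.

24.8 days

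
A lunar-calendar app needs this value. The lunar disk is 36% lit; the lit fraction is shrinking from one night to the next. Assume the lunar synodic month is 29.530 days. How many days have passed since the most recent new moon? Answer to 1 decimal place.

cos θ = 1 − 2f = 0.280, giving a principal value of 73.7°.
A waning Moon lies in 180°–360°, so θ = 360° − 73.7° = 286.3°.
That fraction of the synodic month is 286.3/360 × 29.530 d ≈ 23.48 d.

23.5 days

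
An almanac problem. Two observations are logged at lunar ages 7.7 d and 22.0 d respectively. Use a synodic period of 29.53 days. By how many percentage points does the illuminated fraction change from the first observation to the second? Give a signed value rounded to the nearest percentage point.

First observation: θ = 360°·7.7/29.53 = 93.9°, so f = 0.534.
Second observation: θ = 268.2°, f = 0.516.
Δf = 0.516 − 0.534 = -0.018, i.e. -2 pp.

-2 pp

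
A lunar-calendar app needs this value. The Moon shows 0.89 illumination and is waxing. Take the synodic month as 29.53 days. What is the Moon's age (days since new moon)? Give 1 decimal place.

cos θ = 1 − 2f = -0.780, giving a principal value of 141.3°.
Waxing ⇒ before full, so θ = 141.3°.
That fraction of the synodic month is 141.3/360 × 29.53 d ≈ 11.59 d.

11.6 days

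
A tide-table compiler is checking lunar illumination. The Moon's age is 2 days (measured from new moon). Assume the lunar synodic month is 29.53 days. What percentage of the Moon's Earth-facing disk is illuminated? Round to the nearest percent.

Phase angle: θ = 360°·(2 d)/(29.53 d) = 24.4°.
Illuminated fraction = (1 − cos 24.4°)/2 = (1 − 0.911)/2 ≈ 0.045, so 4%.

4%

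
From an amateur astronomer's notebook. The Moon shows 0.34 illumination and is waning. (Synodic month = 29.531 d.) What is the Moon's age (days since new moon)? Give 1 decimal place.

23.7 days

cos θ = 1 − 2f = 0.320, giving a principal value of 71.3°.
Waning ⇒ past full, so θ = 360° − 71.3° = 288.7°.
At 360°/29.531 d per day, 288.7° corresponds to 23.68 days.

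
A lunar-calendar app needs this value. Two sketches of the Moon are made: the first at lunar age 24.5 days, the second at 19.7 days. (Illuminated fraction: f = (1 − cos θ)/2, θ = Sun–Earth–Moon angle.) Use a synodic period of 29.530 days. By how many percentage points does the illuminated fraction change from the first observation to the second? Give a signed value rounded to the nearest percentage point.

First observation: θ = 360°·24.5/29.530 = 298.7°, so f = 0.260.
Second observation: θ = 240.2°, f = 0.749.
Δf = 0.749 − 0.260 = +0.489, i.e. +49 pp.

+49 pp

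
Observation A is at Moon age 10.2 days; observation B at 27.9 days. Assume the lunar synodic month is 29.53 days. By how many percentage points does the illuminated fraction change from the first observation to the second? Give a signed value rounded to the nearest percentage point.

-75 percentage points

First observation: θ = 360°·10.2/29.53 = 124.3°, so f = 0.782.
Second observation: θ = 340.1°, f = 0.030.
Δf = 0.030 − 0.782 = -0.752, i.e. -75 pp.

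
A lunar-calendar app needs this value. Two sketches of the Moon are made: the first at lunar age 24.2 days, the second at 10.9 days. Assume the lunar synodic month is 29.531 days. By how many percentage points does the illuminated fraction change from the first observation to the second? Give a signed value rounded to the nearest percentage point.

+55 pp

θ₁ = 360° × 24.2/29.531 = 295.0°, f₁ = (1 − cos θ₁)/2 = 0.289.
θ₂ = 360° × 10.9/29.531 = 132.9°, f₂ = (1 − cos θ₂)/2 = 0.840.
Change = f₂ − f₁ = +0.552 → +55 percentage points.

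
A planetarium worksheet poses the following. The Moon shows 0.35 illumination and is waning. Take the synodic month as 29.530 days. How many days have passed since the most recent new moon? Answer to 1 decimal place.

Invert f = (1 − cos θ)/2 to get cos θ = 1 − 2(0.35) = 0.300, hence θ₀ = arccos 0.300 = 72.5°.
A waning Moon lies in 180°–360°, so θ = 360° − 72.5° = 287.5°.
Age = 29.530 × 287.5°/360° ≈ 23.58 days.

23.6 days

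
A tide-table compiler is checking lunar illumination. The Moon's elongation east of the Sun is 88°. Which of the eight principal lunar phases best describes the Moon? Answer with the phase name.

The first quarter sector spans roughly 68°–112°; 88° falls inside it.

first quarter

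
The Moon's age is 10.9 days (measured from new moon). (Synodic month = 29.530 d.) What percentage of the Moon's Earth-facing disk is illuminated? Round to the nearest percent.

84%

Phase angle: θ = 360°·(10.9 d)/(29.530 d) = 132.9°.
Illuminated fraction = (1 − cos 132.9°)/2 = (1 − (-0.680))/2 ≈ 0.840, so 84%.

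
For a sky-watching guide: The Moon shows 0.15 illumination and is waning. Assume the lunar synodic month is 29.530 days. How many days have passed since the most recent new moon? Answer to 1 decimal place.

cos θ = 1 − 2f = 0.700, giving a principal value of 45.6°.
Since the Moon is past full (waning), take the reflex angle: θ = 360° − 45.6° = 314.4°.
Age = 29.530 × 314.4°/360° ≈ 25.79 days.

25.8 days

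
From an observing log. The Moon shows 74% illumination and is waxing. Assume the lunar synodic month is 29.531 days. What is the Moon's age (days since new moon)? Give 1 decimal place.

From f = (1 − cos θ)/2: cos θ = 1 − 2×0.74 = -0.480; arccos → 118.7°.
The Moon is waxing (0°–180°), so θ = 118.7° directly.
At 360°/29.531 d per day, 118.7° corresponds to 9.74 days.

9.7 days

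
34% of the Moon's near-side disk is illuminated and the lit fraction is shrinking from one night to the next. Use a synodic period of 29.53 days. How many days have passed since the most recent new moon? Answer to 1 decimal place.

Invert f = (1 − cos θ)/2 to get cos θ = 1 − 2(0.34) = 0.320, hence θ₀ = arccos 0.320 = 71.3°.
A waning Moon lies in 180°–360°, so θ = 360° − 71.3° = 288.7°.
At 360°/29.53 d per day, 288.7° corresponds to 23.68 days.

23.7 days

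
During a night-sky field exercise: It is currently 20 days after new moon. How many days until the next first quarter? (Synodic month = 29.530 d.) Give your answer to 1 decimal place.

16.9 days

First quarter is 0.25 of the way through the cycle: age 0.25 × 29.530 = 7.383 d.
This lunation's first quarter (7.383 d) has passed, so add one period: 36.913 − 20 = 16.913 days.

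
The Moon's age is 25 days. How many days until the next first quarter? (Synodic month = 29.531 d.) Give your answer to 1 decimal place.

First quarter occurs at elongation 90°, i.e. at age 29.531 × 90/360 = 7.383 d.
This lunation's first quarter (7.383 d) has passed, so add one period: 36.914 − 25 = 11.914 days.

11.9 days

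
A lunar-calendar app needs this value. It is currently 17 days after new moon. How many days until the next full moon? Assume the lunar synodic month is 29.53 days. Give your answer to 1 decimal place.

27.3 days

Full moon is 0.5 of the way through the cycle: age 0.5 × 29.53 = 14.765 d.
This lunation's full moon (14.765 d) has passed, so add one period: 44.295 − 17 = 27.295 days.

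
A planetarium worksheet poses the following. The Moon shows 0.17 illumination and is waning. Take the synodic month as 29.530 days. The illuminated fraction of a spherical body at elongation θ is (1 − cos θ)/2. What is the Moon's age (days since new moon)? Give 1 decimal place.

25.5 days

Invert f = (1 − cos θ)/2 to get cos θ = 1 − 2(0.17) = 0.660, hence θ₀ = arccos 0.660 = 48.7°.
Waning ⇒ past full, so θ = 360° − 48.7° = 311.3°.
Age = 29.530 × 311.3°/360° ≈ 25.54 days.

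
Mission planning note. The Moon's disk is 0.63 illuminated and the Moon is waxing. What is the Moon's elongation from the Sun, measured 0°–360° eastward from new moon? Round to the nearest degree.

105°

From f = (1 − cos θ)/2: cos θ = 1 − 2×0.63 = -0.260; arccos → 105.1°.
Before full moon the principal value applies: θ = 105.1°.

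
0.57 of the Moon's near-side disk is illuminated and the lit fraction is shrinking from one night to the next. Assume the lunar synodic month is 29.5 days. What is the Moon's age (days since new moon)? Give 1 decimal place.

21.5 days

Invert f = (1 − cos θ)/2 to get cos θ = 1 − 2(0.57) = -0.140, hence θ₀ = arccos -0.140 = 98.0°.
Waning ⇒ past full, so θ = 360° − 98.0° = 262.0°.
That fraction of the synodic month is 262.0/360 × 29.5 d ≈ 21.47 d.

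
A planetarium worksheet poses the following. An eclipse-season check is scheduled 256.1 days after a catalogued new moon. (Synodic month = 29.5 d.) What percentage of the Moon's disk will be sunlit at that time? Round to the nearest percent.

71%

256.1/29.5 = 8.681 lunations, so 8 complete cycles and 20.10 d into the next.
Elongation θ = 360° × 20.10/29.5 ≈ 245.3°.
cos 245.3° = (-0.418), so f = (1 − (-0.418))/2 = 0.709, so 71%.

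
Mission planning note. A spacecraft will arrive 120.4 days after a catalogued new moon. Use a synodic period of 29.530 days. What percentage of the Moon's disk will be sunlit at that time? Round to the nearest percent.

6%

120.4/29.530 = 4.077 lunations, so 4 complete cycles and 2.28 d into the next.
Elongation θ = 360° × 2.28/29.530 ≈ 27.8°.
cos 27.8° = 0.885, so f = (1 − 0.885)/2 = 0.058, so 6%.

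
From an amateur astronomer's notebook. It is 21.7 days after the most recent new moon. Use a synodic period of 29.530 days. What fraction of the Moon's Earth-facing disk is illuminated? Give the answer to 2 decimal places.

Phase angle: θ = 360°·(21.7 d)/(29.530 d) = 264.5°.
cos 264.5° = (-0.095), so f = (1 − (-0.095))/2 = 0.548.

0.55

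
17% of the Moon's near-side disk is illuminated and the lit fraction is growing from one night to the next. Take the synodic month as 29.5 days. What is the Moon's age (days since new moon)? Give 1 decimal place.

4.0 days

Invert f = (1 − cos θ)/2 to get cos θ = 1 − 2(0.17) = 0.660, hence θ₀ = arccos 0.660 = 48.7°.
The Moon is waxing (0°–180°), so θ = 48.7° directly.
Age = 29.5 × 48.7°/360° ≈ 3.99 days.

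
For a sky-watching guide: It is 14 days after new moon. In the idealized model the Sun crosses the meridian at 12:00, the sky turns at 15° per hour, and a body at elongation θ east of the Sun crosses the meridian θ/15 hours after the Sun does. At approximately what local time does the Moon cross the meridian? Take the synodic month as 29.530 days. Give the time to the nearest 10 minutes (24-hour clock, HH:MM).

The Moon has covered 14/29.530 of its cycle, so θ ≈ 360° × 14/29.530 = 170.7°.
Delay after the Sun = 170.7° / (15°/h) ≈ 11.38 h.
12:00 + 11.378 h ≈ 23:23 → 23:20 to the nearest ten minutes.

23:20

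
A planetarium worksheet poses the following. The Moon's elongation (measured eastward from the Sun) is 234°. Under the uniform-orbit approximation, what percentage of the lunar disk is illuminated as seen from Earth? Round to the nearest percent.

Half-versine of 234°: (1 − (-0.588))/2 = 0.794, i.e. 79%.

79%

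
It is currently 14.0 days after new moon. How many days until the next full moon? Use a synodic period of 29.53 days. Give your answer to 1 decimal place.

Full moon occurs at elongation 180°, i.e. at age 29.53 × 180/360 = 14.765 d.
That is 14.765 − 14.0 = 0.765 days ahead.

0.8 days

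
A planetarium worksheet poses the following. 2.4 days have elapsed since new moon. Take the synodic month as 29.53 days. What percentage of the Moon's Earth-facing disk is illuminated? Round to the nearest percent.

Phase angle: θ = 360°·(2.4 d)/(29.53 d) = 29.3°.
With cos θ = 0.872, the lit fraction is (1 − 0.872)/2 ≈ 0.064, so 6%.

6%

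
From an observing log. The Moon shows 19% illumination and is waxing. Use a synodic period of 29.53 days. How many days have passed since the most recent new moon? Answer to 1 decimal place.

From f = (1 − cos θ)/2: cos θ = 1 − 2×0.19 = 0.620; arccos → 51.7°.
Waxing ⇒ before full, so θ = 51.7°.
That fraction of the synodic month is 51.7/360 × 29.53 d ≈ 4.24 d.

4.2 days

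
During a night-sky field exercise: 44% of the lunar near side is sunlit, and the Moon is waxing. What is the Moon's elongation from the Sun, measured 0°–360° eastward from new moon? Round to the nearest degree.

Invert f = (1 − cos θ)/2 to get cos θ = 1 − 2(0.44) = 0.120, hence θ₀ = arccos 0.120 = 83.1°.
Before full moon the principal value applies: θ = 83.1°.

83°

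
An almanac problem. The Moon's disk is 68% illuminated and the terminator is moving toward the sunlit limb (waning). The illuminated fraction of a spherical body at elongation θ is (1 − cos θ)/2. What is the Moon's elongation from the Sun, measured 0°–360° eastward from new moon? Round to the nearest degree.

Invert f = (1 − cos θ)/2 to get cos θ = 1 − 2(0.68) = -0.360, hence θ₀ = arccos -0.360 = 111.1°.
A waning Moon lies in 180°–360°, so θ = 360° − 111.1° = 248.9°.

249°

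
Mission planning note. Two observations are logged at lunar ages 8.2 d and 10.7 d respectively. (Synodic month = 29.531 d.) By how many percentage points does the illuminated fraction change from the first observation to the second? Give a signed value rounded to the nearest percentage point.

First observation: θ = 360°·8.2/29.531 = 100.0°, so f = 0.587.
Second observation: θ = 130.4°, f = 0.824.
Δf = 0.824 − 0.587 = +0.238, i.e. +24 pp.

+24 percentage points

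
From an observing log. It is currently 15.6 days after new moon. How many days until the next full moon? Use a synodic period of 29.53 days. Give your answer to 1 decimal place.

28.7 days

Full moon occurs at elongation 180°, i.e. at age 29.53 × 180/360 = 14.765 d.
This lunation's full moon (14.765 d) has passed, so add one period: 44.295 − 15.6 = 28.695 days.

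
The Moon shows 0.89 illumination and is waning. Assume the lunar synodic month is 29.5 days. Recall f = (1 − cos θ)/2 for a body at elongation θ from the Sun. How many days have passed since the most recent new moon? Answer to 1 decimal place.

From f = (1 − cos θ)/2: cos θ = 1 − 2×0.89 = -0.780; arccos → 141.3°.
Since the Moon is past full (waning), take the reflex angle: θ = 360° − 141.3° = 218.7°.
Age = 29.5 × 218.7°/360° ≈ 17.92 days.

17.9 days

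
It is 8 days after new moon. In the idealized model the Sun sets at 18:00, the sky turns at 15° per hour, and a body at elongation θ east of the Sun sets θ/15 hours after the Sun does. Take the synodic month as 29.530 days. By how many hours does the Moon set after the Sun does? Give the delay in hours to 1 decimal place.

6.5 h

The Moon has covered 8/29.530 of its cycle, so θ ≈ 360° × 8/29.530 = 97.5°.
At 15° of sky rotation per hour, 97.5° corresponds to a 6.50 h lag.
So the Moon sets 6.50 h after the Sun.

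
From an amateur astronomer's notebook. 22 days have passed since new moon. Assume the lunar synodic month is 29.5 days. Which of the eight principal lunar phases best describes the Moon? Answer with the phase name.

At 22/29.5 of the cycle, θ ≈ 268° — the last quarter range.

last quarter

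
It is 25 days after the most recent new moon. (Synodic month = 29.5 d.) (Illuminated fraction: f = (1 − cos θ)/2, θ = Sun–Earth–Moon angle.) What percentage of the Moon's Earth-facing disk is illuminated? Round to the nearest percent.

The Moon has covered 25/29.5 of its cycle, so θ ≈ 360° × 25/29.5 = 305.1°.
cos 305.1° = 0.575, so f = (1 − 0.575)/2 = 0.213, so 21%.

21%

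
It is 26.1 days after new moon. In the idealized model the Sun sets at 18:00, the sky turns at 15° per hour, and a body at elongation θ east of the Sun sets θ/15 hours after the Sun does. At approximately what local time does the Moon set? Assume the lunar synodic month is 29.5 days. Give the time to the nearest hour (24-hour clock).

15:00

The Moon has covered 26.1/29.5 of its cycle, so θ ≈ 360° × 26.1/29.5 = 318.5°.
At 15° of sky rotation per hour, 318.5° corresponds to a 21.23 h lag.
18:00 + 21.23 h ≈ 15:14 → 15:00 to the nearest hour.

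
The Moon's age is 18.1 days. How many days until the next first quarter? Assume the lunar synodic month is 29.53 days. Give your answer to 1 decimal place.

18.8 days

First quarter occurs at elongation 90°, i.e. at age 29.53 × 90/360 = 7.383 d.
Already past this cycle's first quarter; the next is at 7.383 + 29.53 = 36.913 d, so 36.913 − 18.1 = 18.812 days.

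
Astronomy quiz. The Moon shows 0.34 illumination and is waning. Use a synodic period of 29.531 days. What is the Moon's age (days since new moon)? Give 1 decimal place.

23.7 days

From f = (1 − cos θ)/2: cos θ = 1 − 2×0.34 = 0.320; arccos → 71.3°.
Since the Moon is past full (waning), take the reflex angle: θ = 360° − 71.3° = 288.7°.
That fraction of the synodic month is 288.7/360 × 29.531 d ≈ 23.68 d.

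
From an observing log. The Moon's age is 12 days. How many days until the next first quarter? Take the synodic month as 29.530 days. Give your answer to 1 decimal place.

24.9 days

First quarter is 0.25 of the way through the cycle: age 0.25 × 29.530 = 7.383 d.
Already past this cycle's first quarter; the next is at 7.383 + 29.530 = 36.913 d, so 36.913 − 12 = 24.913 days.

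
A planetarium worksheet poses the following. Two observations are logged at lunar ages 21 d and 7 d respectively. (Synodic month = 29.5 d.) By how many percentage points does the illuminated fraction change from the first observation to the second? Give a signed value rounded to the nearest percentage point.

-16 pp

θ₁ = 360° × 21/29.5 = 256.3°, f₁ = (1 − cos θ₁)/2 = 0.619.
θ₂ = 360° × 7/29.5 = 85.4°, f₂ = (1 − cos θ₂)/2 = 0.460.
Change = f₂ − f₁ = -0.159 → -16 percentage points.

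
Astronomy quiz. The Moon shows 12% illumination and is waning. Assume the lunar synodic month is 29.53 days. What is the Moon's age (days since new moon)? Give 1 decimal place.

26.2 days

cos θ = 1 − 2f = 0.760, giving a principal value of 40.5°.
A waning Moon lies in 180°–360°, so θ = 360° − 40.5° = 319.5°.
That fraction of the synodic month is 319.5/360 × 29.53 d ≈ 26.20 d.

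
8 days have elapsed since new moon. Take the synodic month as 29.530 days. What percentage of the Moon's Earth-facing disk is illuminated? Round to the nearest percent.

57%

The Moon has covered 8/29.530 of its cycle, so θ ≈ 360° × 8/29.530 = 97.5°.
cos 97.5° = (-0.131), so f = (1 − (-0.131))/2 = 0.566, so 57%.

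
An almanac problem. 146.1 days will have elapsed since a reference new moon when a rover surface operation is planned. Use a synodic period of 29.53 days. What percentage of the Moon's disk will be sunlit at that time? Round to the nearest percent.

146.1 d spans 4 complete synodic months (4 × 29.53 = 118.12 d) plus 27.98 d.
The Moon has covered 27.98/29.53 of its cycle, so θ ≈ 360° × 27.98/29.53 = 341.1°.
With cos θ = 0.946, the lit fraction is (1 − 0.946)/2 ≈ 0.027, so 3%.

3%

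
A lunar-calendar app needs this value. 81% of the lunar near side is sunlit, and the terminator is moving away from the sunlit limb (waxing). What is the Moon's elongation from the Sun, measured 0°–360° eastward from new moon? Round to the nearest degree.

128°

Invert f = (1 − cos θ)/2 to get cos θ = 1 − 2(0.81) = -0.620, hence θ₀ = arccos -0.620 = 128.3°.
Before full moon the principal value applies: θ = 128.3°.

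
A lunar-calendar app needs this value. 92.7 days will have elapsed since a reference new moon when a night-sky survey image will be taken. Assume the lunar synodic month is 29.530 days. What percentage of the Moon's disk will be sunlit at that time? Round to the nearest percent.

92.7/29.530 = 3.139 lunations, so 3 complete cycles and 4.11 d into the next.
Phase angle: θ = 360°·(4.11 d)/(29.530 d) = 50.1°.
With cos θ = 0.641, the lit fraction is (1 − 0.641)/2 ≈ 0.179, so 18%.

18%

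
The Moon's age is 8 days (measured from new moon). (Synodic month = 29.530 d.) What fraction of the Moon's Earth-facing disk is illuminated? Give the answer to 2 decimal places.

Phase angle: θ = 360°·(8 d)/(29.530 d) = 97.5°.
cos 97.5° = (-0.131), so f = (1 − (-0.131))/2 = 0.566.

0.57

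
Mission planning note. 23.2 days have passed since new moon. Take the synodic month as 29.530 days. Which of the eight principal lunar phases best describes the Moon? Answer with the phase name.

last quarter

θ ≈ 360° × 23.2/29.530 = 283°, which falls in the last quarter sector.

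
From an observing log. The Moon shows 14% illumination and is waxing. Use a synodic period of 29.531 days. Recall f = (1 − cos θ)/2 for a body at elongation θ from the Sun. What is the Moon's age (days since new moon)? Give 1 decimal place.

3.6 days

Invert f = (1 − cos θ)/2 to get cos θ = 1 − 2(0.14) = 0.720, hence θ₀ = arccos 0.720 = 43.9°.
Before full moon the principal value applies: θ = 43.9°.
That fraction of the synodic month is 43.9/360 × 29.531 d ≈ 3.60 d.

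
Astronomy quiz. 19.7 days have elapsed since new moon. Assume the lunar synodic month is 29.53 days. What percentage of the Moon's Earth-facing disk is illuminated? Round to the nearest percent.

Elongation θ = 360° × 19.7/29.53 ≈ 240.2°.
Illuminated fraction = (1 − cos 240.2°)/2 = (1 − (-0.498))/2 ≈ 0.749, so 75%.

75%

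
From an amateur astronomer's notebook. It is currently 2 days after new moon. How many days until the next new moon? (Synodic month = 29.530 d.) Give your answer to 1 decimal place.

27.5 days

The next new moon completes the synodic month: 29.530 − 2 = 27.530 days.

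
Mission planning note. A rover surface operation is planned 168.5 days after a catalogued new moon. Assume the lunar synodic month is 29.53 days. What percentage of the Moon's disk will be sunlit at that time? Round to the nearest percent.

64%

168.5/29.53 = 5.706 lunations, so 5 complete cycles and 20.85 d into the next.
Phase angle: θ = 360°·(20.85 d)/(29.53 d) = 254.2°.
cos 254.2° = (-0.273), so f = (1 − (-0.273))/2 = 0.636, so 64%.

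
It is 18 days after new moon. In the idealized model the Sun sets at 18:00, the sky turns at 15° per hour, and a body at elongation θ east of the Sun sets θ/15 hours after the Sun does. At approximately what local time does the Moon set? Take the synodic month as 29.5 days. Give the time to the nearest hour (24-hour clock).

Elongation θ = 360° × 18/29.5 ≈ 219.7°.
The Moon trails the Sun by θ/15 = 219.7/15 ≈ 14.64 hours.
18:00 + 14.64 h ≈ 08:39 → 09:00 to the nearest hour.

09:00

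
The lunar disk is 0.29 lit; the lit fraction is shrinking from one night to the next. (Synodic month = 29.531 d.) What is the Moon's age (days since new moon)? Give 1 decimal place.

24.2 days

Invert f = (1 − cos θ)/2 to get cos θ = 1 − 2(0.29) = 0.420, hence θ₀ = arccos 0.420 = 65.2°.
A waning Moon lies in 180°–360°, so θ = 360° − 65.2° = 294.8°.
Age = 29.531 × 294.8°/360° ≈ 24.19 days.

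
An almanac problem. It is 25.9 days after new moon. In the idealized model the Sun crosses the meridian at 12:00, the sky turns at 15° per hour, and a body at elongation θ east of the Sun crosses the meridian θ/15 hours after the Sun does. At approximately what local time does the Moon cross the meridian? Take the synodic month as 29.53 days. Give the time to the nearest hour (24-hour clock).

Phase angle: θ = 360°·(25.9 d)/(29.53 d) = 315.7°.
At 15° of sky rotation per hour, 315.7° corresponds to a 21.05 h lag.
12:00 + 21.05 h ≈ 09:03 → 09:00 to the nearest hour.

09:00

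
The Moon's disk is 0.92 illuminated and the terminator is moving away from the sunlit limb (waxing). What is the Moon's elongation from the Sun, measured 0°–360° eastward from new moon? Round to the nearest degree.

cos θ = 1 − 2f = -0.840, giving a principal value of 147.1°.
Waxing ⇒ before full, so θ = 147.1°.

147°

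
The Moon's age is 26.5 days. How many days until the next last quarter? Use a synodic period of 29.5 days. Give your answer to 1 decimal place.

25.1 days

Last quarter occurs at elongation 270°, i.e. at age 29.5 × 270/360 = 22.125 d.
Already past this cycle's last quarter; the next is at 22.125 + 29.5 = 51.625 d, so 51.625 − 26.5 = 25.125 days.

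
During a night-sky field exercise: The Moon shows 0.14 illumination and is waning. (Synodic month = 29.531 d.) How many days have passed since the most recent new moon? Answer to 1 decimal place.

Invert f = (1 − cos θ)/2 to get cos θ = 1 − 2(0.14) = 0.720, hence θ₀ = arccos 0.720 = 43.9°.
A waning Moon lies in 180°–360°, so θ = 360° − 43.9° = 316.1°.
That fraction of the synodic month is 316.1/360 × 29.531 d ≈ 25.93 d.

25.9 days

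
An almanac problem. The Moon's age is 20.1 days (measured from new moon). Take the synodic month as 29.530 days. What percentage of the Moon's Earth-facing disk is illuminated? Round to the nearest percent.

71%

The Moon has covered 20.1/29.530 of its cycle, so θ ≈ 360° × 20.1/29.530 = 245.0°.
Illuminated fraction = (1 − cos 245.0°)/2 = (1 − (-0.422))/2 ≈ 0.711, so 71%.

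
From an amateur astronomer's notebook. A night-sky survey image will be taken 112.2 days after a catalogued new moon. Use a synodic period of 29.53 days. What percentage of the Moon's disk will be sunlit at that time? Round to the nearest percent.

Reduce mod P: 112.2 − 3×29.53 = 23.61 d into the current lunation.
The Moon has covered 23.61/29.53 of its cycle, so θ ≈ 360° × 23.61/29.53 = 287.8°.
cos 287.8° = 0.306, so f = (1 − 0.306)/2 = 0.347, so 35%.

35%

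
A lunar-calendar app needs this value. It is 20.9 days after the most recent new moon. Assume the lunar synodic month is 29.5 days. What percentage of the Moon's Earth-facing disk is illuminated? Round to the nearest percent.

Phase angle: θ = 360°·(20.9 d)/(29.5 d) = 255.1°.
Illuminated fraction = (1 − cos 255.1°)/2 = (1 − (-0.258))/2 ≈ 0.629, so 63%.

63%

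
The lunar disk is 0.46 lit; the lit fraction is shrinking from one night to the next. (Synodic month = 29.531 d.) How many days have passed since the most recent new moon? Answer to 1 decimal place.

22.5 days

cos θ = 1 − 2f = 0.080, giving a principal value of 85.4°.
A waning Moon lies in 180°–360°, so θ = 360° − 85.4° = 274.6°.
At 360°/29.531 d per day, 274.6° corresponds to 22.52 days.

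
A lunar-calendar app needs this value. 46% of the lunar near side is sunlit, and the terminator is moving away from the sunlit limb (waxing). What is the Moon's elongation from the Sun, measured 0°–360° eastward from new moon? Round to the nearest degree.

85°

Invert f = (1 − cos θ)/2 to get cos θ = 1 − 2(0.46) = 0.080, hence θ₀ = arccos 0.080 = 85.4°.
Waxing ⇒ before full, so θ = 85.4°.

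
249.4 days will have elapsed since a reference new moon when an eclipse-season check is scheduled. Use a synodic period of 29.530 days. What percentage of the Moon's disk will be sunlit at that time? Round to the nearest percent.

249.4/29.530 = 8.446 lunations, so 8 complete cycles and 13.16 d into the next.
Phase angle: θ = 360°·(13.16 d)/(29.530 d) = 160.4°.
Illuminated fraction = (1 − cos 160.4°)/2 = (1 − (-0.942))/2 ≈ 0.971, so 97%.

97%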